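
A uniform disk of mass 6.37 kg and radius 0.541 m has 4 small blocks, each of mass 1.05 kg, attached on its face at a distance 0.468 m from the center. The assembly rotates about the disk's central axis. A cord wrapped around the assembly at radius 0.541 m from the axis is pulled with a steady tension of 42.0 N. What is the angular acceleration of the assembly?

I_disk = ½MR² = ½(6.37)(0.541)² = 0.9322 kg·m².
I_blocks = 4·m·r² = 4(1.05)(0.468)² = 0.9199 kg·m².
Total I = 1.852 kg·m².
τ = F r = (42.0)(0.541) = 22.72 N·m.
α = τ/I = 22.72/1.852 = 12.27 rad/s².

α ≈ 12.3 rad/s²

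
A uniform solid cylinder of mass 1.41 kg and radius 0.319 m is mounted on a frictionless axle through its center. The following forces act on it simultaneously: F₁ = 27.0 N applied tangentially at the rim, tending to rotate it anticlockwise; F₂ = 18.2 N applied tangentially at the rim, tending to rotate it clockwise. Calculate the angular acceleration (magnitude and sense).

α ≈ 39.1 rad/s², anticlockwise

I = ½MR² = (1/2)(1.41)(0.319)² = 0.07174 kg·m².
Taking anticlockwise as positive: τ₁ = +(27.0)(0.319) = +8.613 N·m; τ₂ = −(18.2)(0.319) = −5.806 N·m.
Net torque τ = 2.807 N·m.
α = τ/I = 2.807/0.07174 = 39.13 rad/s².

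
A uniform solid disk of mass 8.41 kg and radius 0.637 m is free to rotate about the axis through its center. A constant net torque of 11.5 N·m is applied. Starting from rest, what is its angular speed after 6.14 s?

I = ½MR² = (1/2)(8.41)(0.637)² = 1.706 kg·m².
α = τ/I = 11.5/1.706 = 6.740 rad/s².
ω = ω₀ + αt = 0 + (6.740)(6.14) = 41.38 rad/s.

ω ≈ 41.4 rad/s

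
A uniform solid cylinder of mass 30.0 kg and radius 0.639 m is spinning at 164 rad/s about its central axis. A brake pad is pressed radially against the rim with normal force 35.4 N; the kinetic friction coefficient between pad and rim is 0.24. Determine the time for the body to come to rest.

t ≈ 185 s

I = ½MR² = (1/2)(30.0)(0.639)² = 6.125 kg·m².
Friction force f = μN = (0.24)(35.4) = 8.496 N at the rim; torque magnitude τ = fR = 5.429 N·m, opposing ω.
|α| = τ/I = 5.429/6.125 = 0.8864 rad/s² (deceleration).
0 = ω₀ − |α|t ⇒ t = ω₀/|α| = 164/0.8864 = 185.0 s.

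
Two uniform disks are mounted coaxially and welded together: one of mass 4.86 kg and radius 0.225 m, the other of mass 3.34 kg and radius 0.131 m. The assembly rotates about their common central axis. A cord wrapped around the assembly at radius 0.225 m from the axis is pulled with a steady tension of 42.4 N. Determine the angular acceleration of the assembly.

I = ½M₁R₁² + ½M₂R₂² = ½(4.86)(0.225)² + ½(3.34)(0.131)² = 0.1517 kg·m².
τ = F r = (42.4)(0.225) = 9.540 N·m.
α = τ/I = 9.540/0.1517 = 62.90 rad/s².

α ≈ 62.9 rad/s²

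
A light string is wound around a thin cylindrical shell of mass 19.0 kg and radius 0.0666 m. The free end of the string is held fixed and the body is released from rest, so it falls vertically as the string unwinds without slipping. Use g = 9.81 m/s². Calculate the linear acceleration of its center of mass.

a ≈ 4.91 m/s²

Translation: Mg − T = Ma. Rotation about the center: TR = Iα with I = MR².
With a = αR: T = (I/R²)a = M a, so Mg = (1 + 1.000)Ma.
a = g/(1 + 1.000) = 9.81/2.000 = 4.905 m/s².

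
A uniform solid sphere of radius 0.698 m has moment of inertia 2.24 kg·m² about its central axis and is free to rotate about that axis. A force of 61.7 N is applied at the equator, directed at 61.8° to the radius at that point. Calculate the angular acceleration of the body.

α ≈ 16.9 rad/s²

Only the tangential component produces torque: τ = F R sinθ = (61.7)(0.698) sin 61.8° = 37.95 N·m.
Newton's second law for rotation, τ = Iα, gives α = τ/I = 37.95/2.240 = 16.94 rad/s².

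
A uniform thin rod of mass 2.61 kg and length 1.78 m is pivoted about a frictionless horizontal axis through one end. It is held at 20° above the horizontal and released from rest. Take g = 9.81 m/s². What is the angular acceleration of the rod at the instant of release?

α ≈ 7.77 rad/s²

About the pivot, I = (1/3)ML² = (1/3)(2.61)(1.78)² = 2.757 kg·m².
The weight acts at the center, a distance L/2 = 0.8900 m from the pivot; τ = Mg(L/2) cos 20° = 21.41 N·m.
α = τ/I = 21.41/2.757 = 7.768 rad/s².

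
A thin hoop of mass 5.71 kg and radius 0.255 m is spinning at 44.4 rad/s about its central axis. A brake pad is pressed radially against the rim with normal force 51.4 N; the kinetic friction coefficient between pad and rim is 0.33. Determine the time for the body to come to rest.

t ≈ 3.81 s

I = MR² = (5.71)(0.255)² = 0.3713 kg·m².
Friction force f = μN = (0.33)(51.4) = 16.96 N at the rim; torque magnitude τ = fR = 4.325 N·m, opposing ω.
|α| = τ/I = 4.325/0.3713 = 11.65 rad/s² (deceleration).
0 = ω₀ − |α|t ⇒ t = ω₀/|α| = 44.4/11.65 = 3.811 s.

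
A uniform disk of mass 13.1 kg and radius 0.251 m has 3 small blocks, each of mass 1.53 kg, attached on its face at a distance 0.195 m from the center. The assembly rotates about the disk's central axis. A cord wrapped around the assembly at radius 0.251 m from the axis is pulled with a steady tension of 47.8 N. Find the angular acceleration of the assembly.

α ≈ 20.4 rad/s²

I_disk = ½MR² = ½(13.1)(0.251)² = 0.4127 kg·m².
I_blocks = 3·m·r² = 3(1.53)(0.195)² = 0.1745 kg·m².
Total I = 0.5872 kg·m².
τ = F r = (47.8)(0.251) = 12.00 N·m.
α = τ/I = 12.00/0.5872 = 20.43 rad/s².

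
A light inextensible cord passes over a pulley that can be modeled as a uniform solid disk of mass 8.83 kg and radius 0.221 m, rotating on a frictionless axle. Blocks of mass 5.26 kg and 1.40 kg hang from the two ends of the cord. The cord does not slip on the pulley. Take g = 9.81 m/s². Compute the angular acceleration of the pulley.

α ≈ 15.5 rad/s²

I = ½MR² = (1/2)(8.83)(0.221)² = 0.2156 kg·m².
Heavier block: m₁g − T₁ = m₁a. Lighter block: T₂ − m₂g = m₂a.
Pulley: (T₁ − T₂)R = Iα = I(a/R), so T₁ − T₂ = (I/R²)a = (1/2)M_p a = 4.415·a.
Adding the three: (m₁ − m₂)g = (m₁ + m₂ + 4.415)a, so a = (5.26 − 1.40)(9.81)/(5.26 + 1.40 + 4.415) = 3.419 m/s².
α = a/R = 3.419/0.221 = 15.47 rad/s².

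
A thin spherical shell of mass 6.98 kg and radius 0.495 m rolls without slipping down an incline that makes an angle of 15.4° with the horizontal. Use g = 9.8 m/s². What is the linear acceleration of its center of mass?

Translation along the incline: Mg sinθ − f = Ma.
Rotation about the center: fR = Iα with I = (2/3)MR². No-slip gives a = αR, so f = (I/R²)a = (2/3)M a.
Substituting: Mg sinθ = (1 + 0.6667)Ma, so a = g sinθ/(1 + 0.6667) = (9.8) sin 15.4° / 1.667 = 1.561 m/s².

a ≈ 1.56 m/s²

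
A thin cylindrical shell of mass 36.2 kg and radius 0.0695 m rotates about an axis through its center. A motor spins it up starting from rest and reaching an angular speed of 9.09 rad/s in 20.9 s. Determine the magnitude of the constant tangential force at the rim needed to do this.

I = MR² = (36.2)(0.0695)² = 0.1749 kg·m².
α = Δω/Δt = (9.09 − 0)/20.9 = 0.4349 rad/s².
The required torque is τ = Iα = (0.1749)(0.4349) = 0.07605 N·m.
A tangential force at the rim gives τ = FR, so F = τ/R = 0.07605/0.0695 = 1.094 N.

F ≈ 1.09 N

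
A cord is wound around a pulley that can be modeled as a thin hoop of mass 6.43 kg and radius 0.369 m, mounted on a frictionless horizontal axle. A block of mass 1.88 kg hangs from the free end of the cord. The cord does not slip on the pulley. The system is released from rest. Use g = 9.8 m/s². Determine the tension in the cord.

I = MR² = (6.43)(0.369)² = 0.8755 kg·m².
Block: mg − T = ma. Pulley: TR = Iα. No-slip: a = αR, so T = (I/R²)a = 6.430·a.
Then mg = (m + 6.430)a, so a = (1.88)(9.8)/(1.88 + 6.430) = 2.217 m/s².
T = 6.430·a = 14.26 N.

T ≈ 14.3 N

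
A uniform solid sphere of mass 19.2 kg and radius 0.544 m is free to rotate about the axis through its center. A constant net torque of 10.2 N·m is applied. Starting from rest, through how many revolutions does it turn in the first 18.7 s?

I = (2/5)MR² = (2/5)(19.2)(0.544)² = 2.273 kg·m².
α = τ/I = 10.2/2.273 = 4.488 rad/s².
θ = ½αt² = ½(4.488)(18.7)² = 784.7 rad.
Revolutions = θ/(2π) = 124.9.

≈ 125 revolutions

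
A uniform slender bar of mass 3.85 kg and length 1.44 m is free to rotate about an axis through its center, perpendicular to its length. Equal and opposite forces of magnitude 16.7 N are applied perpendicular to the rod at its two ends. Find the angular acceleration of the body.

I = (1/12)ML² = (1/12)(3.85)(1.44)² = 0.6653 kg·m².
The couple gives τ = F·(L/2) + F·(L/2) = F L = (16.7)(1.44) = 24.05 N·m.
Newton's second law for rotation, τ = Iα, gives α = τ/I = 24.05/0.6653 = 36.15 rad/s².

α ≈ 36.1 rad/s²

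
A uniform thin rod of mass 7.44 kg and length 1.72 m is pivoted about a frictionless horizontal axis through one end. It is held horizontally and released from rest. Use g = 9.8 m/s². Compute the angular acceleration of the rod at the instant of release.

About the pivot, I = (1/3)ML² = (1/3)(7.44)(1.72)² = 7.337 kg·m².
The weight acts at the center, a distance L/2 = 0.8600 m from the pivot; τ = Mg(L/2) = 62.70 N·m.
α = τ/I = 62.70/7.337 = 8.547 rad/s².

α ≈ 8.55 rad/s²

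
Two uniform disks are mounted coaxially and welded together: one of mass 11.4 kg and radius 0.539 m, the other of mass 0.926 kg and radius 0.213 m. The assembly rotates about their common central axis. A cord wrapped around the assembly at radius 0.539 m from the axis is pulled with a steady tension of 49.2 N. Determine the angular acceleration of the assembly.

α ≈ 15.8 rad/s²

I = ½M₁R₁² + ½M₂R₂² = ½(11.4)(0.539)² + ½(0.926)(0.213)² = 1.677 kg·m².
τ = F r = (49.2)(0.539) = 26.52 N·m.
α = τ/I = 26.52/1.677 = 15.81 rad/s².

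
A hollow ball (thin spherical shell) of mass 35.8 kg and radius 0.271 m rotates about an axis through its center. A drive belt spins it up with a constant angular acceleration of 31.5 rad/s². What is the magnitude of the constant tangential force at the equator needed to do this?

I = (2/3)MR² = (2/3)(35.8)(0.271)² = 1.753 kg·m².
The required torque is τ = Iα = (1.753)(31.50) = 55.21 N·m.
A tangential force at the equator gives τ = FR, so F = τ/R = 55.21/0.271 = 203.7 N.

F ≈ 204 N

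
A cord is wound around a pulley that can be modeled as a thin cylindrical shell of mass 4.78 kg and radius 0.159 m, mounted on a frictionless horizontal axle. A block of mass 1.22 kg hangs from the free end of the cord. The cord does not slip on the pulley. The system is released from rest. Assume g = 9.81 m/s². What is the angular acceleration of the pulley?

α ≈ 12.5 rad/s²

I = MR² = (4.78)(0.159)² = 0.1208 kg·m².
Block: mg − T = ma. Pulley: TR = Iα. No-slip: a = αR, so T = (I/R²)a = 4.780·a.
Then mg = (m + 4.780)a, so a = (1.22)(9.81)/(1.22 + 4.780) = 1.995 m/s².
α = a/R = 1.995/0.159 = 12.55 rad/s².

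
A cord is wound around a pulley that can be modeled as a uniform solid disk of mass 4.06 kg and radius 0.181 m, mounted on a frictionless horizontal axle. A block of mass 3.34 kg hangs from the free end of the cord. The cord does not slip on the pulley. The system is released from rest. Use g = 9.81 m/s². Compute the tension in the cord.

T ≈ 12.4 N

I = ½MR² = (1/2)(4.06)(0.181)² = 0.06650 kg·m².
Block: mg − T = ma. Pulley: TR = Iα. No-slip: a = αR, so T = (I/R²)a = 2.030·a.
Then mg = (m + 2.030)a, so a = (3.34)(9.81)/(3.34 + 2.030) = 6.102 m/s².
T = 2.030·a = 12.39 N.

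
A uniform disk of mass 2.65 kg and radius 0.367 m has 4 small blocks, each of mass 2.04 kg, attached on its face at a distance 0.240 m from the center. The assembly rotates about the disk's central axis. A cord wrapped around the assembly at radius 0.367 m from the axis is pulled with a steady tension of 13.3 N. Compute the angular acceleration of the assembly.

I_disk = ½MR² = ½(2.65)(0.367)² = 0.1785 kg·m².
I_blocks = 4·m·r² = 4(2.04)(0.240)² = 0.4700 kg·m².
Total I = 0.6485 kg·m².
τ = F r = (13.3)(0.367) = 4.881 N·m.
α = τ/I = 4.881/0.6485 = 7.527 rad/s².

α ≈ 7.53 rad/s²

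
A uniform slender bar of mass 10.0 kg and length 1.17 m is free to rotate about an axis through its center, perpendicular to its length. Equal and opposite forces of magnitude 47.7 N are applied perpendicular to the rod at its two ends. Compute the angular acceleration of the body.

I = (1/12)ML² = (1/12)(10.0)(1.17)² = 1.141 kg·m².
The couple gives τ = F·(L/2) + F·(L/2) = F L = (47.7)(1.17) = 55.81 N·m.
From τ = Iα: α = 55.81/1.141 = 48.92 rad/s².

α ≈ 48.9 rad/s²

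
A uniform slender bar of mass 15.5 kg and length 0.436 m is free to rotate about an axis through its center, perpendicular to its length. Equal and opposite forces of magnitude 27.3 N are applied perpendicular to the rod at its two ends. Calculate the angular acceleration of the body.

I = (1/12)ML² = (1/12)(15.5)(0.436)² = 0.2455 kg·m².
The couple gives τ = F·(L/2) + F·(L/2) = F L = (27.3)(0.436) = 11.90 N·m.
Newton's second law for rotation, τ = Iα, gives α = τ/I = 11.90/0.2455 = 48.48 rad/s².

α ≈ 48.5 rad/s²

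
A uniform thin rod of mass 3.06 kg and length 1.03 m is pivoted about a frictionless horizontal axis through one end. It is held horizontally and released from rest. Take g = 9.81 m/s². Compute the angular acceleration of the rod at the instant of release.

About the pivot, I = (1/3)ML² = (1/3)(3.06)(1.03)² = 1.082 kg·m².
The weight acts at the center, a distance L/2 = 0.5150 m from the pivot; τ = Mg(L/2) = 15.46 N·m.
α = τ/I = 15.46/1.082 = 14.29 rad/s².

α ≈ 14.3 rad/s²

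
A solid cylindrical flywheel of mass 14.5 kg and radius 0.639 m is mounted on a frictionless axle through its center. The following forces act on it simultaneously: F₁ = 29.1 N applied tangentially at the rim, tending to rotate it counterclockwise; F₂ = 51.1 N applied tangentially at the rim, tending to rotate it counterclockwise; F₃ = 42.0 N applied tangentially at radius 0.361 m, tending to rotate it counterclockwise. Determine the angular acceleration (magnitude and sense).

α ≈ 22.4 rad/s², counterclockwise

I = ½MR² = (1/2)(14.5)(0.639)² = 2.960 kg·m².
Taking counterclockwise as positive: τ₁ = +(29.1)(0.639) = +18.59 N·m; τ₂ = +(51.1)(0.639) = +32.65 N·m; τ₃ = +(42.0)(0.361) = +15.16 N·m.
Net torque τ = 66.41 N·m.
α = τ/I = 66.41/2.960 = 22.43 rad/s².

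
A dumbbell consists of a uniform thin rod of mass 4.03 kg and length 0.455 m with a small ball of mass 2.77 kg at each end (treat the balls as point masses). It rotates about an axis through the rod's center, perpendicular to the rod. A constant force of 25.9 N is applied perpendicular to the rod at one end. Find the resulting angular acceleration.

I_rod = (1/12)ML² = (1/12)(4.03)(0.455)² = 0.06953 kg·m².
I_balls = 2·m·(L/2)² = 2(2.77)(0.2275)² = 0.2867 kg·m².
Total I = 0.3563 kg·m².
τ = F·(L/2) = (25.9)(0.228) = 5.892 N·m.
α = τ/I = 5.892/0.3563 = 16.54 rad/s².

α ≈ 16.5 rad/s²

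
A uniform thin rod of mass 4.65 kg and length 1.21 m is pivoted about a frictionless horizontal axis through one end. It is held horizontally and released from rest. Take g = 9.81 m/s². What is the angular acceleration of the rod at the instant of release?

α ≈ 12.2 rad/s²

About the pivot, I = (1/3)ML² = (1/3)(4.65)(1.21)² = 2.269 kg·m².
The weight acts at the center, a distance L/2 = 0.6050 m from the pivot; τ = Mg(L/2) = 27.60 N·m.
α = τ/I = 27.60/2.269 = 12.16 rad/s².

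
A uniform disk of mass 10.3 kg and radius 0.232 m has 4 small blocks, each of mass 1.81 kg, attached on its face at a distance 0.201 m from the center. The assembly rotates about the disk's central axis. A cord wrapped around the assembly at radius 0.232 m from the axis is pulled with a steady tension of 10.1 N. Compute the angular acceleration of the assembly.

α ≈ 4.11 rad/s²

I_disk = ½MR² = ½(10.3)(0.232)² = 0.2772 kg·m².
I_blocks = 4·m·r² = 4(1.81)(0.201)² = 0.2925 kg·m².
Total I = 0.5697 kg·m².
τ = F r = (10.1)(0.232) = 2.343 N·m.
α = τ/I = 2.343/0.5697 = 4.113 rad/s².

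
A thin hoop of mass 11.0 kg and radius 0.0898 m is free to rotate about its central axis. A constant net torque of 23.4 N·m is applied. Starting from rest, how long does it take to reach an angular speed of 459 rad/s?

I = MR² = (11.0)(0.0898)² = 0.08870 kg·m².
α = τ/I = 23.4/0.08870 = 263.8 rad/s².
ω = αt ⇒ t = ω/α = 459/263.8 = 1.740 s.

t ≈ 1.74 s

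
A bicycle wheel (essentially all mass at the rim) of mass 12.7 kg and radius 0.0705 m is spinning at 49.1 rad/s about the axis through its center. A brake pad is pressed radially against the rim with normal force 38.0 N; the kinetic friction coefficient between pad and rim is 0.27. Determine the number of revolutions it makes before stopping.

I = MR² = (12.7)(0.0705)² = 0.06312 kg·m².
Friction force f = μN = (0.27)(38.0) = 10.26 N at the rim; torque magnitude τ = fR = 0.7233 N·m, opposing ω.
|α| = τ/I = 0.7233/0.06312 = 11.46 rad/s² (deceleration).
ω² = ω₀² − 2|α|θ with ω = 0 ⇒ θ = ω₀²/(2|α|) = 105.2 rad = 16.74 rev.

≈ 16.7 revolutions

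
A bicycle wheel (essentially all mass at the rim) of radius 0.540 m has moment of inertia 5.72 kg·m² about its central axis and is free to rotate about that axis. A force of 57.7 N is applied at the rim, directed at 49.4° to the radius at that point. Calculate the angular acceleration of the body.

Only the tangential component produces torque: τ = F R sinθ = (57.7)(0.540) sin 49.4° = 23.66 N·m.
From τ = Iα: α = 23.66/5.720 = 4.136 rad/s².

α ≈ 4.14 rad/s²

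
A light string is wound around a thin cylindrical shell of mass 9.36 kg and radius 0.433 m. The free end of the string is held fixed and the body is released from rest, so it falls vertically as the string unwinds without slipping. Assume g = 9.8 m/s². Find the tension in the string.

T ≈ 45.9 N

Translation: Mg − T = Ma. Rotation about the center: TR = Iα with I = MR².
With a = αR: T = (I/R²)a = M a, so Mg = (1 + 1.000)Ma.
a = g/(1 + 1.000) = 9.8/2.000 = 4.900 m/s².
T = 1.000·M·a = (1.000)(9.36)(4.900) = 45.86 N.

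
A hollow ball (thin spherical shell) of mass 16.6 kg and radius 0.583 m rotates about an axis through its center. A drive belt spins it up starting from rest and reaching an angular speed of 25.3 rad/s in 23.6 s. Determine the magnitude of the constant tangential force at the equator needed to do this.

I = (2/3)MR² = (2/3)(16.6)(0.583)² = 3.761 kg·m².
α = Δω/Δt = (25.3 − 0)/23.6 = 1.072 rad/s².
The required torque is τ = Iα = (3.761)(1.072) = 4.032 N·m.
A tangential force at the equator gives τ = FR, so F = τ/R = 4.032/0.583 = 6.917 N.

F ≈ 6.92 N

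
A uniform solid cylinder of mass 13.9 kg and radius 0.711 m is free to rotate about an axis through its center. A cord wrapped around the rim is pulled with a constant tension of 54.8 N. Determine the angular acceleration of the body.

I = ½MR² = (1/2)(13.9)(0.711)² = 3.513 kg·m².
τ = F R = (54.8)(0.711) = 38.96 N·m.
Newton's second law for rotation, τ = Iα, gives α = τ/I = 38.96/3.513 = 11.09 rad/s².

α ≈ 11.1 rad/s²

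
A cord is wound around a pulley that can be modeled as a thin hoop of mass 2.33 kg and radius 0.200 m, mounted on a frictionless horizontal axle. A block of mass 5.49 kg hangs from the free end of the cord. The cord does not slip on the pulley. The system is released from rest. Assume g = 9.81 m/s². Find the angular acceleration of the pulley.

α ≈ 34.4 rad/s²

I = MR² = (2.33)(0.200)² = 0.09320 kg·m².
Block: mg − T = ma. Pulley: TR = Iα. No-slip: a = αR, so T = (I/R²)a = 2.330·a.
Then mg = (m + 2.330)a, so a = (5.49)(9.81)/(5.49 + 2.330) = 6.887 m/s².
α = a/R = 6.887/0.200 = 34.44 rad/s².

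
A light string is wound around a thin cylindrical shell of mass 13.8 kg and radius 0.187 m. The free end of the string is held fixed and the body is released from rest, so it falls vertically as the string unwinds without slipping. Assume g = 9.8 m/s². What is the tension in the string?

Translation: Mg − T = Ma. Rotation about the center: TR = Iα with I = MR².
With a = αR: T = (I/R²)a = M a, so Mg = (1 + 1.000)Ma.
a = g/(1 + 1.000) = 9.8/2.000 = 4.900 m/s².
T = 1.000·M·a = (1.000)(13.8)(4.900) = 67.62 N.

T ≈ 67.6 N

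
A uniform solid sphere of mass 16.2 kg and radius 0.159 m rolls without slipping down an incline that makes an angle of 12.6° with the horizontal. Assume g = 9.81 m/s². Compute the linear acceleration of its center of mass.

Translation along the incline: Mg sinθ − f = Ma.
Rotation about the center: fR = Iα with I = (2/5)MR². No-slip gives a = αR, so f = (I/R²)a = (2/5)M a.
Substituting: Mg sinθ = (1 + 0.4000)Ma, so a = g sinθ/(1 + 0.4000) = (9.81) sin 12.6° / 1.400 = 1.529 m/s².

a ≈ 1.53 m/s²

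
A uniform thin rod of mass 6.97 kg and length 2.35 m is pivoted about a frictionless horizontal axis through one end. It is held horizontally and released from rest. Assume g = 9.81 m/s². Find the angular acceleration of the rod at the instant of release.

α ≈ 6.26 rad/s²

About the pivot, I = (1/3)ML² = (1/3)(6.97)(2.35)² = 12.83 kg·m².
The weight acts at the center, a distance L/2 = 1.175 m from the pivot; τ = Mg(L/2) = 80.34 N·m.
α = τ/I = 80.34/12.83 = 6.262 rad/s².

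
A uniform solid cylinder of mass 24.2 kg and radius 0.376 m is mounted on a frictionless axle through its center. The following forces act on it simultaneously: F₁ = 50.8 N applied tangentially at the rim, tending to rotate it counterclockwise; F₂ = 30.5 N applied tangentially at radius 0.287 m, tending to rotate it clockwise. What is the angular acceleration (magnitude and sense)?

I = ½MR² = (1/2)(24.2)(0.376)² = 1.711 kg·m².
Taking counterclockwise as positive: τ₁ = +(50.8)(0.376) = +19.10 N·m; τ₂ = −(30.5)(0.287) = −8.753 N·m.
Net torque τ = 10.35 N·m.
α = τ/I = 10.35/1.711 = 6.049 rad/s².

α ≈ 6.05 rad/s², counterclockwise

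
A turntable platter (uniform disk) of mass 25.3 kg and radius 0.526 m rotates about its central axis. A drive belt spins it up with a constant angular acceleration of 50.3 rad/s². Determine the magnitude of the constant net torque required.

I = ½MR² = (1/2)(25.3)(0.526)² = 3.500 kg·m².
τ = Iα = (3.500)(50.30) = 176.0 N·m.

τ ≈ 176 N·m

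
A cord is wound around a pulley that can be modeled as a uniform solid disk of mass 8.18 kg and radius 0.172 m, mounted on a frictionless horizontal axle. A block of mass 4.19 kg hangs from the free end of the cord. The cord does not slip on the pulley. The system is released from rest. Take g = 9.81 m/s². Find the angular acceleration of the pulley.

I = ½MR² = (1/2)(8.18)(0.172)² = 0.1210 kg·m².
Block: mg − T = ma. Pulley: TR = Iα. No-slip: a = αR, so T = (I/R²)a = 4.090·a.
Then mg = (m + 4.090)a, so a = (4.19)(9.81)/(4.19 + 4.090) = 4.964 m/s².
α = a/R = 4.964/0.172 = 28.86 rad/s².

α ≈ 28.9 rad/s²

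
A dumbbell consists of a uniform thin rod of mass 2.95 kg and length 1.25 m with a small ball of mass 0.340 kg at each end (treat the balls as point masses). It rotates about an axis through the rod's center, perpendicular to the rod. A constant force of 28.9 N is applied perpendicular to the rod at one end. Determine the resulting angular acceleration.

α ≈ 27.8 rad/s²

I_rod = (1/12)ML² = (1/12)(2.95)(1.25)² = 0.3841 kg·m².
I_balls = 2·m·(L/2)² = 2(0.340)(0.6250)² = 0.2656 kg·m².
Total I = 0.6497 kg·m².
τ = F·(L/2) = (28.9)(0.625) = 18.06 N·m.
α = τ/I = 18.06/0.6497 = 27.80 rad/s².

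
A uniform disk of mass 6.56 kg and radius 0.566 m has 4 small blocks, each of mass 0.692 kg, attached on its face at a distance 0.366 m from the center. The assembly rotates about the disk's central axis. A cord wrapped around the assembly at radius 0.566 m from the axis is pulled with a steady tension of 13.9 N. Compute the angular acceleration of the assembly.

I_disk = ½MR² = ½(6.56)(0.566)² = 1.051 kg·m².
I_blocks = 4·m·r² = 4(0.692)(0.366)² = 0.3708 kg·m².
Total I = 1.422 kg·m².
τ = F r = (13.9)(0.566) = 7.867 N·m.
α = τ/I = 7.867/1.422 = 5.534 rad/s².

α ≈ 5.53 rad/s²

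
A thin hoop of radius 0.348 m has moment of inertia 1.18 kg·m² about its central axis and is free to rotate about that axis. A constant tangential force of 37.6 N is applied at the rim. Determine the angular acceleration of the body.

τ = F R = (37.6)(0.348) = 13.08 N·m.
Newton's second law for rotation, τ = Iα, gives α = τ/I = 13.08/1.180 = 11.09 rad/s².

α ≈ 11.1 rad/s²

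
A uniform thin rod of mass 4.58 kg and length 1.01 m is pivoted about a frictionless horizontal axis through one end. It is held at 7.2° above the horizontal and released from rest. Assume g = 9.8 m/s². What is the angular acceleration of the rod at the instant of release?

About the pivot, I = (1/3)ML² = (1/3)(4.58)(1.01)² = 1.557 kg·m².
The weight acts at the center, a distance L/2 = 0.5050 m from the pivot; τ = Mg(L/2) cos 7.2° = 22.49 N·m.
α = τ/I = 22.49/1.557 = 14.44 rad/s².
(Equivalently α = (3g/(2L)) cos 7.2° = 14.44 rad/s².)

α ≈ 14.4 rad/s²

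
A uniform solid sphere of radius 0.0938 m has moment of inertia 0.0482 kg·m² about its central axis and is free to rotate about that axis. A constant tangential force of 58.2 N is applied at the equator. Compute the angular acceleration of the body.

τ = F R = (58.2)(0.0938) = 5.459 N·m.
From τ = Iα: α = 5.459/0.04820 = 113.3 rad/s².

α ≈ 113 rad/s²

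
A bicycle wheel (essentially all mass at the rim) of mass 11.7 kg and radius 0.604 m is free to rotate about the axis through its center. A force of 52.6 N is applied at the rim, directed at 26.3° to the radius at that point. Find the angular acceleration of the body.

I = MR² = (11.7)(0.604)² = 4.268 kg·m².
Only the tangential component produces torque: τ = F R sinθ = (52.6)(0.604) sin 26.3° = 14.08 N·m.
From τ = Iα: α = 14.08/4.268 = 3.298 rad/s².

α ≈ 3.30 rad/s²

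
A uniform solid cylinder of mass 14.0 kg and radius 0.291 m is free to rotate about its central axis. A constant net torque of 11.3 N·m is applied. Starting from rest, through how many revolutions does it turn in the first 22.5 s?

≈ 768 revolutions

I = ½MR² = (1/2)(14.0)(0.291)² = 0.5928 kg·m².
α = τ/I = 11.3/0.5928 = 19.06 rad/s².
θ = ½αt² = ½(19.06)(22.5)² = 4825 rad.
Revolutions = θ/(2π) = 768.0.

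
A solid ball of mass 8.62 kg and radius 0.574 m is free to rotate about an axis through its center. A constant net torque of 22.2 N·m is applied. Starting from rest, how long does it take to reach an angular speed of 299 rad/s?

I = (2/5)MR² = (2/5)(8.62)(0.574)² = 1.136 kg·m².
α = τ/I = 22.2/1.136 = 19.54 rad/s².
ω = αt ⇒ t = ω/α = 299/19.54 = 15.30 s.

t ≈ 15.3 s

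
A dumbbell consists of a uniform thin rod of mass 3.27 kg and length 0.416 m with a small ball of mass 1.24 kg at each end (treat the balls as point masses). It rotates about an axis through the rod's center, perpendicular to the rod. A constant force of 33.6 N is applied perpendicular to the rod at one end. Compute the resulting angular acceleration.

I_rod = (1/12)ML² = (1/12)(3.27)(0.416)² = 0.04716 kg·m².
I_balls = 2·m·(L/2)² = 2(1.24)(0.2080)² = 0.1073 kg·m².
Total I = 0.1545 kg·m².
τ = F·(L/2) = (33.6)(0.208) = 6.989 N·m.
α = τ/I = 6.989/0.1545 = 45.25 rad/s².

α ≈ 45.2 rad/s²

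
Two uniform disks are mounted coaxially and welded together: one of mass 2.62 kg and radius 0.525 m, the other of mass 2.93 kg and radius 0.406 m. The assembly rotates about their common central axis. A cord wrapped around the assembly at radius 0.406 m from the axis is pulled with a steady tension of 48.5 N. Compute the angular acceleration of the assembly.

α ≈ 32.7 rad/s²

I = ½M₁R₁² + ½M₂R₂² = ½(2.62)(0.525)² + ½(2.93)(0.406)² = 0.6026 kg·m².
τ = F r = (48.5)(0.406) = 19.69 N·m.
α = τ/I = 19.69/0.6026 = 32.68 rad/s².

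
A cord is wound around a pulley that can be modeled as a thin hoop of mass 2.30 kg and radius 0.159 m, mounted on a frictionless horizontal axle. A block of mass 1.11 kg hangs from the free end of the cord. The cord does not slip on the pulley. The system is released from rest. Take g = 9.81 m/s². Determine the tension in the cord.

I = MR² = (2.30)(0.159)² = 0.05815 kg·m².
Block: mg − T = ma. Pulley: TR = Iα. No-slip: a = αR, so T = (I/R²)a = 2.300·a.
Then mg = (m + 2.300)a, so a = (1.11)(9.81)/(1.11 + 2.300) = 3.193 m/s².
T = 2.300·a = 7.345 N.

T ≈ 7.34 N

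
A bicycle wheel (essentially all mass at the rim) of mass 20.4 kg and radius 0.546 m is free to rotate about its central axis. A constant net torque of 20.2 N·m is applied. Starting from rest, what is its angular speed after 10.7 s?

I = MR² = (20.4)(0.546)² = 6.082 kg·m².
α = τ/I = 20.2/6.082 = 3.322 rad/s².
ω = ω₀ + αt = 0 + (3.322)(10.7) = 35.54 rad/s.

ω ≈ 35.5 rad/s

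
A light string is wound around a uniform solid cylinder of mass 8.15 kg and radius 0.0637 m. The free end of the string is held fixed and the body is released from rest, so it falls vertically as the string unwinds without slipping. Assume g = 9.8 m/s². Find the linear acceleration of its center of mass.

a ≈ 6.53 m/s²

Translation: Mg − T = Ma. Rotation about the center: TR = Iα with I = ½MR².
With a = αR: T = (I/R²)a = (1/2)M a, so Mg = (1 + 0.5000)Ma.
a = g/(1 + 0.5000) = 9.8/1.500 = 6.533 m/s².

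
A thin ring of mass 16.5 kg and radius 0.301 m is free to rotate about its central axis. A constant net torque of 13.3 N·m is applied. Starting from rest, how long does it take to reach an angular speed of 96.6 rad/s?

t ≈ 10.9 s

I = MR² = (16.5)(0.301)² = 1.495 kg·m².
α = τ/I = 13.3/1.495 = 8.897 rad/s².
ω = αt ⇒ t = ω/α = 96.6/8.897 = 10.86 s.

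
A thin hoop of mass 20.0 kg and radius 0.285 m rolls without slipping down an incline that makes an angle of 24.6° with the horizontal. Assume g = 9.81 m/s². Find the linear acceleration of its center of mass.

Translation along the incline: Mg sinθ − f = Ma.
Rotation about the center: fR = Iα with I = MR². No-slip gives a = αR, so f = (I/R²)a = M a.
Substituting: Mg sinθ = (1 + 1.000)Ma, so a = g sinθ/(1 + 1.000) = (9.81) sin 24.6° / 2.000 = 2.042 m/s².

a ≈ 2.04 m/s²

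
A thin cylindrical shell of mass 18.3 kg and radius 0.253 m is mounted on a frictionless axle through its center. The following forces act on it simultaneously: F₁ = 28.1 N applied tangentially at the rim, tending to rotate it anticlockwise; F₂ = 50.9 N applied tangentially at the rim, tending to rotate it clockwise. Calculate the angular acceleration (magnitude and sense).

I = MR² = (18.3)(0.253)² = 1.171 kg·m².
Taking anticlockwise as positive: τ₁ = +(28.1)(0.253) = +7.109 N·m; τ₂ = −(50.9)(0.253) = −12.88 N·m.
Net torque τ = -5.768 N·m.
α = τ/I = -5.768/1.171 = -4.925 rad/s².

α ≈ 4.92 rad/s², clockwise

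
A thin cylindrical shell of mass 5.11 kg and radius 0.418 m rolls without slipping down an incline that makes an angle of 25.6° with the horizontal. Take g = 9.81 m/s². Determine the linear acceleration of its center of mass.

a ≈ 2.12 m/s²

Translation along the incline: Mg sinθ − f = Ma.
Rotation about the center: fR = Iα with I = MR². No-slip gives a = αR, so f = (I/R²)a = M a.
Substituting: Mg sinθ = (1 + 1.000)Ma, so a = g sinθ/(1 + 1.000) = (9.81) sin 25.6° / 2.000 = 2.119 m/s².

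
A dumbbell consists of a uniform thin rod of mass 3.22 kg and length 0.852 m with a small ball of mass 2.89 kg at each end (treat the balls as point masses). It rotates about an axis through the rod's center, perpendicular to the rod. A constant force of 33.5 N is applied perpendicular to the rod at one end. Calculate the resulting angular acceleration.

I_rod = (1/12)ML² = (1/12)(3.22)(0.852)² = 0.1948 kg·m².
I_balls = 2·m·(L/2)² = 2(2.89)(0.4260)² = 1.049 kg·m².
Total I = 1.244 kg·m².
τ = F·(L/2) = (33.5)(0.426) = 14.27 N·m.
α = τ/I = 14.27/1.244 = 11.47 rad/s².

α ≈ 11.5 rad/s²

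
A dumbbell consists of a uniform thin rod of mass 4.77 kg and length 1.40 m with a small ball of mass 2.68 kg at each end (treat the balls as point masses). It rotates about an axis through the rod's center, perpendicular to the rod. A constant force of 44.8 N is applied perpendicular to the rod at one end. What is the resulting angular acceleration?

α ≈ 9.21 rad/s²

I_rod = (1/12)ML² = (1/12)(4.77)(1.40)² = 0.7791 kg·m².
I_balls = 2·m·(L/2)² = 2(2.68)(0.7000)² = 2.626 kg·m².
Total I = 3.405 kg·m².
τ = F·(L/2) = (44.8)(0.700) = 31.36 N·m.
α = τ/I = 31.36/3.405 = 9.209 rad/s².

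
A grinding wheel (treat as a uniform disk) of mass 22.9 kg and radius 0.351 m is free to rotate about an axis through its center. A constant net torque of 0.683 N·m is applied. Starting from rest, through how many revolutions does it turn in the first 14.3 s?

≈ 7.88 revolutions

I = ½MR² = (1/2)(22.9)(0.351)² = 1.411 kg·m².
α = τ/I = 0.683/1.411 = 0.4842 rad/s².
θ = ½αt² = ½(0.4842)(14.3)² = 49.50 rad.
Revolutions = θ/(2π) = 7.879.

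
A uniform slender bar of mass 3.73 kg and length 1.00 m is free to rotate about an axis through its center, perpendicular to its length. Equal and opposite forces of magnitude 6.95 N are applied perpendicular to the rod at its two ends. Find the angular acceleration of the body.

α ≈ 22.4 rad/s²

I = (1/12)ML² = (1/12)(3.73)(1.00)² = 0.3108 kg·m².
The couple gives τ = F·(L/2) + F·(L/2) = F L = (6.95)(1.00) = 6.950 N·m.
Newton's second law for rotation, τ = Iα, gives α = τ/I = 6.950/0.3108 = 22.36 rad/s².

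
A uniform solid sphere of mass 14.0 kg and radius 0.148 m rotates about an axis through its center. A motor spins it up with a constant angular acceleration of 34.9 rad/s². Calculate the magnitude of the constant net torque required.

I = (2/5)MR² = (2/5)(14.0)(0.148)² = 0.1227 kg·m².
τ = Iα = (0.1227)(34.90) = 4.281 N·m.

τ ≈ 4.28 N·m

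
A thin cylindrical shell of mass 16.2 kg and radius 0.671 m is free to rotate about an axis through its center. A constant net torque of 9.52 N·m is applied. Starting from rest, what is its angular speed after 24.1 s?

ω ≈ 31.5 rad/s

I = MR² = (16.2)(0.671)² = 7.294 kg·m².
α = τ/I = 9.52/7.294 = 1.305 rad/s².
ω = ω₀ + αt = 0 + (1.305)(24.1) = 31.46 rad/s.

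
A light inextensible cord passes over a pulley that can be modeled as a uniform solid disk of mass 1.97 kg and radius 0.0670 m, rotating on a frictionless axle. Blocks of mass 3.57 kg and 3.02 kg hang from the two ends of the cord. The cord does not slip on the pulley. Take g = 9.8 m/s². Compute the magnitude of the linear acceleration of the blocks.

I = ½MR² = (1/2)(1.97)(0.0670)² = 0.004422 kg·m².
Heavier block: m₁g − T₁ = m₁a. Lighter block: T₂ − m₂g = m₂a.
Pulley: (T₁ − T₂)R = Iα = I(a/R), so T₁ − T₂ = (I/R²)a = (1/2)M_p a = 0.9850·a.
Adding the three: (m₁ − m₂)g = (m₁ + m₂ + 0.9850)a, so a = (3.57 − 3.02)(9.8)/(3.57 + 3.02 + 0.9850) = 0.7116 m/s².

a ≈ 0.712 m/s²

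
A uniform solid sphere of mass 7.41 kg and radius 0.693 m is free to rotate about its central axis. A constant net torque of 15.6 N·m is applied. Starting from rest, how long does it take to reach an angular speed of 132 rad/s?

I = (2/5)MR² = (2/5)(7.41)(0.693)² = 1.423 kg·m².
α = τ/I = 15.6/1.423 = 10.96 rad/s².
ω = αt ⇒ t = ω/α = 132/10.96 = 12.04 s.

t ≈ 12.0 s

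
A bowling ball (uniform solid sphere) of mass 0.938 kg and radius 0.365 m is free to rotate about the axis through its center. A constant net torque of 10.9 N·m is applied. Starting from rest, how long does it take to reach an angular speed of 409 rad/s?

I = (2/5)MR² = (2/5)(0.938)(0.365)² = 0.04999 kg·m².
α = τ/I = 10.9/0.04999 = 218.1 rad/s².
ω = αt ⇒ t = ω/α = 409/218.1 = 1.876 s.

t ≈ 1.88 s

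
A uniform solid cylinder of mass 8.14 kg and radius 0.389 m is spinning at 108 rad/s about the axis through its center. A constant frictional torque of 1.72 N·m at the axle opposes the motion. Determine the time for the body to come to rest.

t ≈ 38.7 s

I = ½MR² = (1/2)(8.14)(0.389)² = 0.6159 kg·m².
The net torque has magnitude 1.72 N·m, opposing ω.
|α| = τ/I = 1.720/0.6159 = 2.793 rad/s² (deceleration).
0 = ω₀ − |α|t ⇒ t = ω₀/|α| = 108/2.793 = 38.67 s.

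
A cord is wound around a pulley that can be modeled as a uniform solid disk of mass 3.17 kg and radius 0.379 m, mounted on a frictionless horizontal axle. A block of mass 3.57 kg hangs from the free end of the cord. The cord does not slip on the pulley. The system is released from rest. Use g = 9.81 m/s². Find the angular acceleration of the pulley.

I = ½MR² = (1/2)(3.17)(0.379)² = 0.2277 kg·m².
Block: mg − T = ma. Pulley: TR = Iα. No-slip: a = αR, so T = (I/R²)a = 1.585·a.
Then mg = (m + 1.585)a, so a = (3.57)(9.81)/(3.57 + 1.585) = 6.794 m/s².
α = a/R = 6.794/0.379 = 17.93 rad/s².

α ≈ 17.9 rad/s²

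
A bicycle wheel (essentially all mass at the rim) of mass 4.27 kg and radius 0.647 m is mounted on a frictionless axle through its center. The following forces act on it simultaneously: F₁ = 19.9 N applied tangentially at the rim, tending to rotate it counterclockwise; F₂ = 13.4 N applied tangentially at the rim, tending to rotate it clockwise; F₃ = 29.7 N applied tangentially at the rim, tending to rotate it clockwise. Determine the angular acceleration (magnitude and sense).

α ≈ 8.40 rad/s², clockwise

I = MR² = (4.27)(0.647)² = 1.787 kg·m².
Taking counterclockwise as positive: τ₁ = +(19.9)(0.647) = +12.88 N·m; τ₂ = −(13.4)(0.647) = −8.670 N·m; τ₃ = −(29.7)(0.647) = −19.22 N·m.
Net torque τ = -15.01 N·m.
α = τ/I = -15.01/1.787 = -8.398 rad/s².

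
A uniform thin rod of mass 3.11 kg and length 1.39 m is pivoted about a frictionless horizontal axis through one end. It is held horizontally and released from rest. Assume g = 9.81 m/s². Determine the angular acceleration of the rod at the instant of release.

α ≈ 10.6 rad/s²

About the pivot, I = (1/3)ML² = (1/3)(3.11)(1.39)² = 2.003 kg·m².
The weight acts at the center, a distance L/2 = 0.6950 m from the pivot; τ = Mg(L/2) = 21.20 N·m.
α = τ/I = 21.20/2.003 = 10.59 rad/s².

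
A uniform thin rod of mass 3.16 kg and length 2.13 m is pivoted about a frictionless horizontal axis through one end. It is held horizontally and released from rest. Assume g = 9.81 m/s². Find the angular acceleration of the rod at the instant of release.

About the pivot, I = (1/3)ML² = (1/3)(3.16)(2.13)² = 4.779 kg·m².
The weight acts at the center, a distance L/2 = 1.065 m from the pivot; τ = Mg(L/2) = 33.01 N·m.
α = τ/I = 33.01/4.779 = 6.908 rad/s².

α ≈ 6.91 rad/s²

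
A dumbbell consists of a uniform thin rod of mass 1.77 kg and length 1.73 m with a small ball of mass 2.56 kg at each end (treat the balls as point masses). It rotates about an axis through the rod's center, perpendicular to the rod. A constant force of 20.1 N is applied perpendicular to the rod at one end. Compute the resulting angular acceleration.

I_rod = (1/12)ML² = (1/12)(1.77)(1.73)² = 0.4415 kg·m².
I_balls = 2·m·(L/2)² = 2(2.56)(0.8650)² = 3.831 kg·m².
Total I = 4.272 kg·m².
τ = F·(L/2) = (20.1)(0.865) = 17.39 N·m.
α = τ/I = 17.39/4.272 = 4.070 rad/s².

α ≈ 4.07 rad/s²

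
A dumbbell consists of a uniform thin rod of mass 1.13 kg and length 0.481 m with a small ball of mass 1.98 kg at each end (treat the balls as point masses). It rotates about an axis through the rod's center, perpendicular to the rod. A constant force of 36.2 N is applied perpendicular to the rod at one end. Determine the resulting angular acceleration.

α ≈ 34.7 rad/s²

I_rod = (1/12)ML² = (1/12)(1.13)(0.481)² = 0.02179 kg·m².
I_balls = 2·m·(L/2)² = 2(1.98)(0.2405)² = 0.2290 kg·m².
Total I = 0.2508 kg·m².
τ = F·(L/2) = (36.2)(0.240) = 8.706 N·m.
α = τ/I = 8.706/0.2508 = 34.71 rad/s².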